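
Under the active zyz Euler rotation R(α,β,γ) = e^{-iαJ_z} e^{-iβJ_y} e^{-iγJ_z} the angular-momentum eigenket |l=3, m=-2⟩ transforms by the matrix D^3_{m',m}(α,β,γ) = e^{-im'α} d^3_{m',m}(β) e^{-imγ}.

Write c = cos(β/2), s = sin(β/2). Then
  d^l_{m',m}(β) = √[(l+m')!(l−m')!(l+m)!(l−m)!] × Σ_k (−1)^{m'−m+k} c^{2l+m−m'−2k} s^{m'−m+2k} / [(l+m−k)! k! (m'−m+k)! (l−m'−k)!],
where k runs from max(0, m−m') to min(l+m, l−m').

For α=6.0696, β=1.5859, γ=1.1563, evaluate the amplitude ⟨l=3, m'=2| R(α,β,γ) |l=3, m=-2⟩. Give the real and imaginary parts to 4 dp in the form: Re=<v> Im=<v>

Re=-0.4634 Im=0.1969

Split into d^3_{2,-2}(β=1.5859) × two z-phases.
c=cos(1.5859/2)=0.701747, s=sin(1.5859/2)=0.712427; N=√[120·1·1·120]=120.000000
k: max(0,(-2)−(2))=0 … min(3+(-2),3−(2))=1
  k=0: (−1)^4·120.0000/(24)·0.7017^2·0.7124^4 = +0.634295
  k=1: (−1)^5·120.0000/(120)·0.7017^0·0.7124^6 = -0.130750
d^3_{2,-2}(1.5859) = +0.634295 -0.130750 = +0.503545
D = (+0.910142+0.414297i)·(+0.503545)·(-0.675619+0.737251i) = -0.463438+0.196934i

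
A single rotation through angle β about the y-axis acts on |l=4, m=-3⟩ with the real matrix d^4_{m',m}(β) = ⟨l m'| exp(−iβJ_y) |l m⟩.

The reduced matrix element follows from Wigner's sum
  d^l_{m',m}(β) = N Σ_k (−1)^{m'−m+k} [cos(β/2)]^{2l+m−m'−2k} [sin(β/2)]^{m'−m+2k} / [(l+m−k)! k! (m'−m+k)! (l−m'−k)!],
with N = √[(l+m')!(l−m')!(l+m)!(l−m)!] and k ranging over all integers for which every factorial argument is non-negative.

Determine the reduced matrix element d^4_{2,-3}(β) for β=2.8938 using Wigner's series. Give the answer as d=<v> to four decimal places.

d=0.4178

d^4_{2,-3}(β=2.8938) via Wigner's sum:
With c≡cos(β/2)=0.123580 and s≡sin(β/2)=0.992335, N=[720·2·1·5040]^{1/2}=2693.993318
The bounds max(0,m−m')=0 and min(l+m,l−m')=1 give 2 terms
  k=0: (−1)^5·2693.9933/(240)·0.1236^3·0.9923^5 = -0.020385
  k=1: (−1)^6·2693.9933/(720)·0.1236^1·0.9923^7 = +0.438145
d^4_{2,-3}(2.8938) = -0.020385 +0.438145 = +0.417760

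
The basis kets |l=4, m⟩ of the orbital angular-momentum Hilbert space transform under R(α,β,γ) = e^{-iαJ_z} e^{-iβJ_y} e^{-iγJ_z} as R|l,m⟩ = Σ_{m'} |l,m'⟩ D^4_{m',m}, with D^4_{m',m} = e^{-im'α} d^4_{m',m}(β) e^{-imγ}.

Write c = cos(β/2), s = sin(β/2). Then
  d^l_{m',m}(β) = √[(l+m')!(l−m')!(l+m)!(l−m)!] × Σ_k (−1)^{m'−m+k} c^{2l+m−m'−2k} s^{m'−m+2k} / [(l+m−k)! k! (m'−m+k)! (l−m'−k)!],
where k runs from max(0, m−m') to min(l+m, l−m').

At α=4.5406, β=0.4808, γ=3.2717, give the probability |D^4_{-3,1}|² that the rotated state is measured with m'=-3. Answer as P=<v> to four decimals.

P=0.0013

D^4_{-3,1}(4.5406,0.4808,3.2717) = e^{-i·-3·4.5406}·d^4_{-3,1}(0.4808)·e^{-i·1·3.2717}. Compute d first:
Half-angle: c=0.971243, s=0.238091. N=√(1·5040·120·6)=1904.940944
Admissible k: 4..5 (factorial args all ≥0)
  k=4: (−1)^0·1904.9409/(144)·0.9712^4·0.2381^4 = +0.037827
  k=5: (−1)^1·1904.9409/(240)·0.9712^2·0.2381^6 = -0.001364
d^4_{-3,1}(0.4808) = +0.037827 -0.001364 = +0.036463
|D^4_{-3,1}|² = |d^4_{-3,1}(β)|² = (+0.036463)² = 0.001330 (the z-rotation phases have unit modulus)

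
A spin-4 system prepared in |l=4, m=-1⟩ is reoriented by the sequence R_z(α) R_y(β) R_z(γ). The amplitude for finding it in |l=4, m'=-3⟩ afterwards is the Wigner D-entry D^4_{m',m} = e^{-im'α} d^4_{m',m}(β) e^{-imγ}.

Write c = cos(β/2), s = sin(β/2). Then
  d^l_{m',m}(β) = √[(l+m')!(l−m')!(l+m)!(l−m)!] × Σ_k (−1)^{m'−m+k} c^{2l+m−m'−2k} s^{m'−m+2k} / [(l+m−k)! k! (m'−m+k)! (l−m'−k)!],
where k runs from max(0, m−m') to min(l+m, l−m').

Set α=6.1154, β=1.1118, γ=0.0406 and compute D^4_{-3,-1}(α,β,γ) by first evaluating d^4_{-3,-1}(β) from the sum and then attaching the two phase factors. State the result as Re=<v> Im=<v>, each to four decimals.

Re=0.2650 Im=-0.1322

First d^4_{-3,-1}(β=1.1118), then the phase factors e^{-i(-3)α} and e^{-i(-1)γ}:
Half-angle: c=0.849426, s=0.527708. N=√(1·5040·6·120)=1904.940944
k: max(0,(-1)−(-3))=2 … min(4+(-1),4−(-3))=3
  k=2: (−1)^0·1904.9409/(240)·0.8494^6·0.5277^2 = +0.830253
  k=3: (−1)^1·1904.9409/(144)·0.8494^4·0.5277^4 = -0.534067
d^4_{-3,-1}(1.1118) = +0.830253 -0.534067 = +0.296186
Attach z-rotation phases: D = e^{-i(-3)(6.1154)}·(+0.296186)·e^{-i(-1)(0.0406)} = +0.265035-0.132222i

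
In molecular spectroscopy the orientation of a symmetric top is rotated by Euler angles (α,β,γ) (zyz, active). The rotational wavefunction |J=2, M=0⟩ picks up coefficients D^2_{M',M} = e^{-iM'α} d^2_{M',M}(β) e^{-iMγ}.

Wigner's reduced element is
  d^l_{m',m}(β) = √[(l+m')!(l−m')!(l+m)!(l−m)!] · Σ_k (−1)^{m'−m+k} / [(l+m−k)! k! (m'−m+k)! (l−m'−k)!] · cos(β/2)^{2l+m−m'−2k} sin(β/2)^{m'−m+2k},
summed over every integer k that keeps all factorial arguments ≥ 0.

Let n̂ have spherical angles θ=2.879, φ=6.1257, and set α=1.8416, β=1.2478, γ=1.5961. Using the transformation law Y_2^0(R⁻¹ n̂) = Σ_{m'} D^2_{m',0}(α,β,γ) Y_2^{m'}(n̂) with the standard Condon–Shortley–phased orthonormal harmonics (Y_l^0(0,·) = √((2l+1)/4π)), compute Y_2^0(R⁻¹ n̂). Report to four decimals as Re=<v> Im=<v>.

Need the full column D^2_{m',0} for m'=−2..2 at α=1.8416, β=1.2478, γ=1.5961.
cos(β/2)=0.811606, sin(β/2)=0.584205
d^2_{-2,0}: single k=2 term ⇒ +0.550677;  D = -0.471865-0.283882i
d^2_{-1,0}: k∈[1..2] ⇒ +0.765027 -0.396384 = +0.368643;  D = -0.098614+0.355208i
d^2_{0,0}: k∈[0..2] ⇒ +0.433892 -0.899251 +0.116482 = -0.348877;  D = -0.348877+0.000000i
d^2_{1,0}: k∈[0..1] ⇒ -0.765027 +0.396384 = -0.368643;  D = +0.098614+0.355208i
d^2_{2,0}: single k=0 term ⇒ +0.550677;  D = -0.471865+0.283882i
Y_2^{m'}(θ=2.879,φ=6.1257) and Σ D·Y over m':
  (-0.4719-0.2839i)·(+0.0247+0.0081i)  (-0.0986+0.3552i)·(-0.1913-0.0304i)  (-0.3489+0.0000i)·(+0.5670+0.0000i)  (+0.0986+0.3552i)·(+0.1913-0.0304i)  (-0.4719+0.2839i)·(+0.0247-0.0081i)
Y_2^0(R⁻¹ n̂) = -0.157298+0.000000i

Re=-0.1573 Im=0.0000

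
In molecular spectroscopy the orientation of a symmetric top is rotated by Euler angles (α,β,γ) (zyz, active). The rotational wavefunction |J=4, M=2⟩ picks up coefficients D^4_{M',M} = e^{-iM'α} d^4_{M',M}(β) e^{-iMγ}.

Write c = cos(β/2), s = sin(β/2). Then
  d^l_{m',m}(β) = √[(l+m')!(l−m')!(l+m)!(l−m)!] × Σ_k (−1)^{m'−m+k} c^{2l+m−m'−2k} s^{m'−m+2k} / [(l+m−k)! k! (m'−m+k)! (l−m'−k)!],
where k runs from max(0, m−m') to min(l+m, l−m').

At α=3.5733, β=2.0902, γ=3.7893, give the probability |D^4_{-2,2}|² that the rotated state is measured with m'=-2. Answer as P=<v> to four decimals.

P=0.1762

D^4_{-2,2}(3.5733,2.0902,3.7893) = e^{-i·-2·3.5733}·d^4_{-2,2}(2.0902)·e^{-i·2·3.7893}. Compute d first:
c=cos(2.0902/2)=0.501815, s=sin(2.0902/2)=0.864975; N=√[2·720·720·2]=1440.000000
Admissible k: 4..6 (factorial args all ≥0)
  k=4: (−1)^0·1440.0000/(96)·0.5018^4·0.8650^4 = +0.532453
  k=5: (−1)^1·1440.0000/(120)·0.5018^2·0.8650^6 = -1.265580
  k=6: (−1)^2·1440.0000/(1440)·0.5018^0·0.8650^8 = +0.313348
d^4_{-2,2}(2.0902) = +0.532453 -1.265580 +0.313348 = -0.419780
|D^4_{-2,2}|² = |d^4_{-2,2}(β)|² = (-0.419780)² = 0.176215 (the z-rotation phases have unit modulus)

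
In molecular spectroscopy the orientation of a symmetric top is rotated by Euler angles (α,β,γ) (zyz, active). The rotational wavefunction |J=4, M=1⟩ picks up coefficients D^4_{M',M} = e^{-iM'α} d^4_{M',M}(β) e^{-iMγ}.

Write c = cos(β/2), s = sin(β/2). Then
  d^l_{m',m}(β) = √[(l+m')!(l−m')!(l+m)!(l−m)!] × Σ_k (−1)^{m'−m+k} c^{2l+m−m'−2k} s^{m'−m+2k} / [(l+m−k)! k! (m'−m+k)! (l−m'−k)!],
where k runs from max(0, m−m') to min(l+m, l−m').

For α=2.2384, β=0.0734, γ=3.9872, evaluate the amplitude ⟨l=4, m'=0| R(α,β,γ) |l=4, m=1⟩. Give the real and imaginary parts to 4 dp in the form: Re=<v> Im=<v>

D^4_{0,1}(2.2384,0.0734,3.9872) = e^{-i·0·2.2384}·d^4_{0,1}(0.0734)·e^{-i·1·3.9872}. Compute d first:
Half-angle: c=0.999327, s=0.036692. N=√(24·24·120·6)=643.987578
Admissible k: 1..4 (factorial args all ≥0)
  k=1: (−1)^0·643.9876/(144)·0.9993^7·0.0367^1 = +0.163319
  k=2: (−1)^1·643.9876/(24)·0.9993^5·0.0367^3 = -0.001321
  k=3: (−1)^2·643.9876/(24)·0.9993^3·0.0367^5 = +0.000002
  k=4: (−1)^3·643.9876/(144)·0.9993^1·0.0367^7 = -0.000000
d^4_{0,1}(0.0734) = +0.163319 -0.001321 +0.000002 -0.000000 = +0.161999
Attach z-rotation phases: D = e^{-i(0)(2.2384)}·(+0.161999)·e^{-i(1)(3.9872)} = -0.107450+0.121236i

Re=-0.1075 Im=0.1212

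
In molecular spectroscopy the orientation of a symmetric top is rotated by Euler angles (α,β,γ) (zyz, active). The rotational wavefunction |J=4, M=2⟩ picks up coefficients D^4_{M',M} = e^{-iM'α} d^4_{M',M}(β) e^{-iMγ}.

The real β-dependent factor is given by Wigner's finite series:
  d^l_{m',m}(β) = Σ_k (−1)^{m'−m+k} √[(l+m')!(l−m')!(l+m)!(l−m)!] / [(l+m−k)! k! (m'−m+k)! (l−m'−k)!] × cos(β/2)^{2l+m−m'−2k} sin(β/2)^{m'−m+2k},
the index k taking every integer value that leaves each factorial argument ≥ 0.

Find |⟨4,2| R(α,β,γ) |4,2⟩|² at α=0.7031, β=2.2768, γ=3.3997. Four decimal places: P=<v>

D^4_{2,2}(0.7031,2.2768,3.3997) = e^{-i·2·0.7031}·d^4_{2,2}(2.2768)·e^{-i·2·3.3997}. Compute d first:
c=cos(2.2768/2)=0.419048, s=sin(2.2768/2)=0.907964; N=√[720·2·720·2]=1440.000000
k∈{0,1,2} keeps every argument non-negative
  k=0: (−1)^0·1440.0000/(1440)·0.4190^8·0.9080^0 = +0.000951
  k=1: (−1)^1·1440.0000/(120)·0.4190^6·0.9080^2 = -0.053567
  k=2: (−1)^2·1440.0000/(96)·0.4190^4·0.9080^4 = +0.314355
d^4_{2,2}(2.2768) = +0.000951 -0.053567 +0.314355 = +0.261738
|D^4_{2,2}|² = |d^4_{2,2}(β)|² = (+0.261738)² = 0.068507 (the z-rotation phases have unit modulus)

P=0.0685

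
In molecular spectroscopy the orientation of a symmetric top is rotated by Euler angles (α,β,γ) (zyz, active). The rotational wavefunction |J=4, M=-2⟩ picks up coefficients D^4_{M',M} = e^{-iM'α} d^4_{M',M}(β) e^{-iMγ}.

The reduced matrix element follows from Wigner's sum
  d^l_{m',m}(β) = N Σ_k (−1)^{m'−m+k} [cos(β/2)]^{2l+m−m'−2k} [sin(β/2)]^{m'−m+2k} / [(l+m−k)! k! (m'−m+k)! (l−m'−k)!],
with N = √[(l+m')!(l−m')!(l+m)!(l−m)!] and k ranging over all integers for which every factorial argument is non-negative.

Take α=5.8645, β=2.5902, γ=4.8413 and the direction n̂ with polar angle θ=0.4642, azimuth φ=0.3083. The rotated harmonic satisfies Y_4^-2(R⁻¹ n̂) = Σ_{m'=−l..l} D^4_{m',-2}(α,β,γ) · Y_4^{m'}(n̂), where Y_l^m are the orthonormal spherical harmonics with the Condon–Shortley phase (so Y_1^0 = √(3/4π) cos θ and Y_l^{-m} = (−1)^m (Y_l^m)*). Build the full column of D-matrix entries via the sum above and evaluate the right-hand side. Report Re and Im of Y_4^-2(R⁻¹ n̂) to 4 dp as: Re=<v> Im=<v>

Need the full column D^4_{m',-2} for m'=−4..4 at α=5.8645, β=2.5902, γ=4.8413.
cos(β/2)=0.272217, sin(β/2)=0.962236
d^4_{-4,-2}: single k=2 term ⇒ +0.001994;  D = -0.000306+0.001970i
d^4_{-3,-2}: k∈[1..2] ⇒ +0.000399 -0.014949 = -0.014550;  D = +0.007883-0.012230i
d^4_{-2,-2}: k∈[0..2] ⇒ +0.000030 -0.004521 +0.070612 = +0.066121;  D = -0.055324+0.036211i
d^4_{-1,-2}: k∈[0..2] ⇒ -0.000452 +0.028251 -0.235325 = -0.207527;  D = +0.204848-0.033240i
d^4_{0,-2}: k∈[0..2] ⇒ +0.003574 -0.119091 +0.558009 = +0.442493;  D = -0.427867-0.112825i
d^4_{1,-2}: k∈[0..2] ⇒ -0.018834 +0.352988 -0.882109 = -0.547955;  D = +0.427276+0.343060i
d^4_{2,-2}: k∈[0..2] ⇒ +0.070612 -0.705832 +0.734941 = +0.099721;  D = -0.045660-0.088654i
d^4_{3,-2}: k∈[0..1] ⇒ -0.186784 +0.777947 = +0.591164;  D = -0.033630-0.590206i
d^4_{4,-2}: single k=0 term ⇒ +0.311242;  D = +0.110157-0.291097i
Y_4^{m'}(θ=0.4642,φ=0.3083) and Σ D·Y over m':
  (-0.0003+0.0020i)·(+0.0059-0.0168i)  (+0.0079-0.0122i)·(+0.0605-0.0802i)  (-0.0553+0.0362i)·(+0.2515-0.1782i)  (+0.2048-0.0332i)·(+0.4686-0.1492i)  (-0.4279-0.1128i)·(+0.1469+0.0000i)  (+0.4273+0.3431i)·(-0.4686-0.1492i)  (-0.0457-0.0887i)·(+0.2515+0.1782i)  (-0.0336-0.5902i)·(-0.0605-0.0802i)  (+0.1102-0.2911i)·(+0.0059+0.0168i)
Y_4^-2(R⁻¹ n̂) = -0.164233-0.261569i

Re=-0.1642 Im=-0.2616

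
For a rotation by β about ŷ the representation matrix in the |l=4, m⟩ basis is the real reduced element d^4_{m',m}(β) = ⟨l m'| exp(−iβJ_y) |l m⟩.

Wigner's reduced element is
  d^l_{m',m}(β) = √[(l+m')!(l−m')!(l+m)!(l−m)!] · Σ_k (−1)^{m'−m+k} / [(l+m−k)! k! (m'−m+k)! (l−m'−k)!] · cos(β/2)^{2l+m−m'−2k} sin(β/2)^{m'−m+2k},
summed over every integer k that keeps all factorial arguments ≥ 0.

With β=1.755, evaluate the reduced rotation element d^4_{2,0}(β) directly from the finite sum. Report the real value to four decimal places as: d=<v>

d^4_{2,0}(β=1.755) via Wigner's sum:
c=cos(1.755/2)=0.639076, s=sin(1.755/2)=0.769144; N=√[720·2·24·24]=910.735966
The bounds max(0,m−m')=0 and min(l+m,l−m')=2 give 3 terms
  k=0: (−1)^2·910.7360/(96)·0.6391^6·0.7691^2 = +0.382341
  k=1: (−1)^3·910.7360/(36)·0.6391^4·0.7691^4 = -1.476827
  k=2: (−1)^4·910.7360/(96)·0.6391^2·0.7691^6 = +0.802178
d^4_{2,0}(1.755) = +0.382341 -1.476827 +0.802178 = -0.292308

d=-0.2923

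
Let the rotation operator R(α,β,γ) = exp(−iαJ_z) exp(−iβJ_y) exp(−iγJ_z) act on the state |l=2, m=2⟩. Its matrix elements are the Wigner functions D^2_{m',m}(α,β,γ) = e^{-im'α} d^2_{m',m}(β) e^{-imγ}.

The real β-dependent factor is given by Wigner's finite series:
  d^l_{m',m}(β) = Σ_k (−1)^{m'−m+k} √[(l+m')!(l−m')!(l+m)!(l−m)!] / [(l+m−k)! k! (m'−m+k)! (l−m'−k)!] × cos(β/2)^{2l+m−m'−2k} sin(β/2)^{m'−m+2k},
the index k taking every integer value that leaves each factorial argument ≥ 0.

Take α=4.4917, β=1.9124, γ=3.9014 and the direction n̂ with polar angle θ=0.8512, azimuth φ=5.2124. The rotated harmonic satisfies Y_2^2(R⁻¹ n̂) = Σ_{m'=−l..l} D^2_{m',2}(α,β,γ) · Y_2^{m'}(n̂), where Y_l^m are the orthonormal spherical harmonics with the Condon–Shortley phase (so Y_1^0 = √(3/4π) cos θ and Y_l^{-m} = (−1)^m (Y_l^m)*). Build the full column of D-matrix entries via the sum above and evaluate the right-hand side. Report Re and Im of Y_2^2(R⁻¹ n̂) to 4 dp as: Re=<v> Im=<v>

Need the full column D^2_{m',2} for m'=−2..2 at α=4.4917, β=1.9124, γ=3.9014.
cos(β/2)=0.576629, sin(β/2)=0.817006
d^2_{-2,2}: single k=4 term ⇒ +0.445555;  D = +0.169476+0.412065i
d^2_{-1,2}: single k=3 term ⇒ +0.628930;  D = -0.619916+0.106099i
d^2_{0,2}: single k=2 term ⇒ +0.543650;  D = +0.027813-0.542938i
d^2_{1,2}: single k=1 term ⇒ +0.313288;  D = +0.301781+0.084129i
d^2_{2,2}: single k=0 term ⇒ +0.110557;  D = -0.052280+0.097414i
Y_2^{m'}(θ=0.8512,φ=5.2124) and Σ D·Y over m':
  (+0.1695+0.4121i)·(-0.1180+0.1838i)  (-0.6199+0.1061i)·(+0.1836+0.3361i)  (+0.0278-0.5429i)·(+0.0956+0.0000i)  (+0.3018+0.0841i)·(-0.1836+0.3361i)  (-0.0523+0.0974i)·(-0.1180-0.1838i)
Y_2^2(R⁻¹ n̂) = -0.302166-0.174161i

Re=-0.3022 Im=-0.1742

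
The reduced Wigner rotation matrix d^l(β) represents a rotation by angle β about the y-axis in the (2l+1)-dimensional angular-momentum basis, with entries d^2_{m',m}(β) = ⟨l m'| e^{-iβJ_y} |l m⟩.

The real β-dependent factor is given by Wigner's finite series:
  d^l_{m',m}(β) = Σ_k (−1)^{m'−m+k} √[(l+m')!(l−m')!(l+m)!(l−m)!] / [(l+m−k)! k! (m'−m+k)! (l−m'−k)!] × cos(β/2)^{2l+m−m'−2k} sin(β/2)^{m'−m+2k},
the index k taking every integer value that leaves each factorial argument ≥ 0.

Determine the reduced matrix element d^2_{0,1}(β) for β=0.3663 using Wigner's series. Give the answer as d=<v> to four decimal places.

d=0.4096

d^2_{0,1}(β=0.3663) via Wigner's sum:
With c≡cos(β/2)=0.983275 and s≡sin(β/2)=0.182128, N=[2·2·6·1]^{1/2}=4.898979
k: max(0,(1)−(0))=1 … min(2+(1),2−(0))=2
  k=1: (−1)^0·4.8990/(2)·0.9833^3·0.1821^1 = +0.424108
  k=2: (−1)^1·4.8990/(2)·0.9833^1·0.1821^3 = -0.014551
d^2_{0,1}(0.3663) = +0.424108 -0.014551 = +0.409558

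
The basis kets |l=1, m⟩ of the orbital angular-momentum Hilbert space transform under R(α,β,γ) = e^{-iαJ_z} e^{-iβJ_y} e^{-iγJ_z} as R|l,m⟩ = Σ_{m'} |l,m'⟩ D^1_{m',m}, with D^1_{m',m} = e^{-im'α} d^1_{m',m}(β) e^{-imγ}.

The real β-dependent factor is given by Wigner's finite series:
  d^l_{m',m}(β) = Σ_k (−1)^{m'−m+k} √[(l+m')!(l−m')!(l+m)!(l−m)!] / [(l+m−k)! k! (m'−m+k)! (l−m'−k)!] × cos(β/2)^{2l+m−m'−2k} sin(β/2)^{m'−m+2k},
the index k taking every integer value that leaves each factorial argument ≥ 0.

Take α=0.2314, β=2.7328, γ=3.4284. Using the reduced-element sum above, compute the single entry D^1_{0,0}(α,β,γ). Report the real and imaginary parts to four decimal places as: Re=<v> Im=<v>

Re=-0.9176 Im=0.0000

D^1_{0,0}(0.2314,2.7328,3.4284) = e^{-i·0·0.2314}·d^1_{0,0}(2.7328)·e^{-i·0·3.4284}. Compute d first:
With c≡cos(β/2)=0.202976 and s≡sin(β/2)=0.979184, N=[1·1·1·1]^{1/2}=1.000000
k: max(0,(0)−(0))=0 … min(1+(0),1−(0))=1
  k=0: (−1)^0·1.0000/(1)·0.2030^2·0.9792^0 = +0.041199
  k=1: (−1)^1·1.0000/(1)·0.2030^0·0.9792^2 = -0.958801
d^1_{0,0}(2.7328) = +0.041199 -0.958801 = -0.917601
D = (+1.000000+0.000000i)·(-0.917601)·(+1.000000+0.000000i) = -0.917601+0.000000i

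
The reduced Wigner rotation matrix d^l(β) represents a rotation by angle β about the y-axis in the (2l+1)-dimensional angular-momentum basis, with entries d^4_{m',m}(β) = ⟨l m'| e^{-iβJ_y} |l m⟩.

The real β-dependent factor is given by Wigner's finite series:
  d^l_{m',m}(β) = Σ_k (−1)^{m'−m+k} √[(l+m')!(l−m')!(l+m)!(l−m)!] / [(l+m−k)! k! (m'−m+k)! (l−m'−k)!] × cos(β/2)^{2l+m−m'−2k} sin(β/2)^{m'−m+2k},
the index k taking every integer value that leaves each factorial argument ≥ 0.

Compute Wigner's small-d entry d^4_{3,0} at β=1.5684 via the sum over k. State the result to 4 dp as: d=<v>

d=-0.0035

d^4_{3,0}(β=1.5684) via Wigner's sum:
With c≡cos(β/2)=0.707954 and s≡sin(β/2)=0.706259, N=[5040·1·24·24]^{1/2}=1703.830978
k∈{0,1} keeps every argument non-negative
  k=0: (−1)^3·1703.8310/(144)·0.7080^5·0.7063^3 = -0.741276
  k=1: (−1)^4·1703.8310/(144)·0.7080^3·0.7063^5 = +0.737732
d^4_{3,0}(1.5684) = -0.741276 +0.737732 = -0.003544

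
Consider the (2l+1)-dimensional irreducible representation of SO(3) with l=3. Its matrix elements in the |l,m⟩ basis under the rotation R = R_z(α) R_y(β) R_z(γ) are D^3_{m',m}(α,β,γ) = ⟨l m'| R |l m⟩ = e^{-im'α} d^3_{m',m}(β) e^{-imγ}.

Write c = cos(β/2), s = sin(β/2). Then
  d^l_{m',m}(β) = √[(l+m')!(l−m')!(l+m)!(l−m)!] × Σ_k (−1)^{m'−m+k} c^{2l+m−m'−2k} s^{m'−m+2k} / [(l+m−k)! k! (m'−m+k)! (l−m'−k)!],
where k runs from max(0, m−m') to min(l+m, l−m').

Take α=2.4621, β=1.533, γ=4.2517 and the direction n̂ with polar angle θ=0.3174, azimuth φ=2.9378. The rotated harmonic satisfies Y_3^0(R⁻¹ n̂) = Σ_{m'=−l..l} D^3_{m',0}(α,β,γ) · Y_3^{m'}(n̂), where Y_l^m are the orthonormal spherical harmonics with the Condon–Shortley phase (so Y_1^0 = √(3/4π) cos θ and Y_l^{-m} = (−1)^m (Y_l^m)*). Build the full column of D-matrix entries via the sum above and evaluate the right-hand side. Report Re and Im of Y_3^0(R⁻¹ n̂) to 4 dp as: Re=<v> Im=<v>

Need the full column D^3_{m',0} for m'=−3..3 at α=2.4621, β=1.533, γ=4.2517.
cos(β/2)=0.720343, sin(β/2)=0.693618
d^3_{-3,0}: single k=3 term ⇒ +0.557820;  D = +0.251475+0.497919i
d^3_{-2,0}: k∈[2..3] ⇒ +0.709510 -0.657841 = +0.051669;  D = +0.010862-0.050514i
d^3_{-1,0}: k∈[1..3] ⇒ +0.466023 -1.296257 +0.400620 = -0.429614;  D = +0.334193-0.269969i
d^3_{0,0}: k∈[0..3] ⇒ +0.139712 -1.165844 +1.080944 -0.111358 = -0.056546;  D = -0.056546+0.000000i
d^3_{1,0}: k∈[0..2] ⇒ -0.466023 +1.296257 -0.400620 = +0.429614;  D = -0.334193-0.269969i
d^3_{2,0}: k∈[0..1] ⇒ +0.709510 -0.657841 = +0.051669;  D = +0.010862+0.050514i
d^3_{3,0}: single k=0 term ⇒ -0.557820;  D = -0.251475+0.497919i
Y_3^{m'}(θ=0.3174,φ=2.9378) and Σ D·Y over m':
  (+0.2515+0.4979i)·(-0.0104-0.0073i)  (+0.0109-0.0505i)·(+0.0868+0.0375i)  (+0.3342-0.2700i)·(-0.3470-0.0717i)  (-0.0565+0.0000i)·(+0.5364+0.0000i)  (-0.3342-0.2700i)·(+0.3470-0.0717i)  (+0.0109+0.0505i)·(+0.0868-0.0375i)  (-0.2515+0.4979i)·(+0.0104-0.0073i)
Y_3^0(R⁻¹ n̂) = -0.293281+0.000000i

Re=-0.2933 Im=0.0000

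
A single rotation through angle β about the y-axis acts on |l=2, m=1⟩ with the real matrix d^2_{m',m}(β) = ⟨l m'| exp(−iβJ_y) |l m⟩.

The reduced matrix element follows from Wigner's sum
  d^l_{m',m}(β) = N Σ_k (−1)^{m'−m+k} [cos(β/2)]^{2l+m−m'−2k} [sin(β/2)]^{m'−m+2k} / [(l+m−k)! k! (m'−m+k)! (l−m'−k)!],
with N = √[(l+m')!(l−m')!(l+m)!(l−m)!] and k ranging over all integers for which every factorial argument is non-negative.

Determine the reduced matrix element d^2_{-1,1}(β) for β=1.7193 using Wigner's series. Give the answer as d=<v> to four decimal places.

d=0.4041

d^2_{-1,1}(β=1.7193) via Wigner's sum:
With c≡cos(β/2)=0.652703 and s≡sin(β/2)=0.757614, N=[1·6·6·1]^{1/2}=6.000000
k∈{2,3} keeps every argument non-negative
  k=2: (−1)^0·6.0000/(2)·0.6527^2·0.7576^2 = +0.733581
  k=3: (−1)^1·6.0000/(6)·0.6527^0·0.7576^4 = -0.329452
d^2_{-1,1}(1.7193) = +0.733581 -0.329452 = +0.404129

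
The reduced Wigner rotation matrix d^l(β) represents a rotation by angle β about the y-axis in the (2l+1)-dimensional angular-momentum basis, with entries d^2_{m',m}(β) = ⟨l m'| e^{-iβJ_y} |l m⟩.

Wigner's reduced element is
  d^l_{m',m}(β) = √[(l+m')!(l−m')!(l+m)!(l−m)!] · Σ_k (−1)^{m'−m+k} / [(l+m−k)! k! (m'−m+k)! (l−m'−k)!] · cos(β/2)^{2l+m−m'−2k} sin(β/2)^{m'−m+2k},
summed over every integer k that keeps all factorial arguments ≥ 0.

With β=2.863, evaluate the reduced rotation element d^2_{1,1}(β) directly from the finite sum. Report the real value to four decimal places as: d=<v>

d^2_{1,1}(β=2.863) via Wigner's sum:
With c≡cos(β/2)=0.138846 and s≡sin(β/2)=0.990314, N=[6·1·6·1]^{1/2}=6.000000
k∈{0,1} keeps every argument non-negative
  k=0: (−1)^0·6.0000/(6)·0.1388^4·0.9903^0 = +0.000372
  k=1: (−1)^1·6.0000/(2)·0.1388^2·0.9903^2 = -0.056720
d^2_{1,1}(2.863) = +0.000372 -0.056720 = -0.056348

d=-0.0563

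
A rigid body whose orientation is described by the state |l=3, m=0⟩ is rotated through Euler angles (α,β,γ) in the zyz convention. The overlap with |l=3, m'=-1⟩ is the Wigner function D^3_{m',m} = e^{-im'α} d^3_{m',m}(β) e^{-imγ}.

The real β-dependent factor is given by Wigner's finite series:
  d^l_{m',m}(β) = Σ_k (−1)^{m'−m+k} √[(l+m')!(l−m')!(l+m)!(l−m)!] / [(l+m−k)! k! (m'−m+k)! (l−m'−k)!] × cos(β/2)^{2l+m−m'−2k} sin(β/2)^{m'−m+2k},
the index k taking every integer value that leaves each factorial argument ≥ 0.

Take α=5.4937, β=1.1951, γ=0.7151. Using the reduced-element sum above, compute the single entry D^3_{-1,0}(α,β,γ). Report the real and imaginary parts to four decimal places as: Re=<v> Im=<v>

Split into d^3_{-1,0}(β=1.1951) × two z-phases.
Half-angle: c=0.826717, s=0.562619. N=√(2·24·6·6)=41.569219
k∈{1,2,3} keeps every argument non-negative
  k=1: (−1)^0·41.5692/(12)·0.8267^5·0.5626^1 = +0.752641
  k=2: (−1)^1·41.5692/(4)·0.8267^3·0.5626^3 = -1.045741
  k=3: (−1)^2·41.5692/(12)·0.8267^1·0.5626^5 = +0.161443
d^3_{-1,0}(1.1951) = +0.752641 -1.045741 +0.161443 = -0.131658
Attach z-rotation phases: D = e^{-i(-1)(5.4937)}·(-0.131658)·e^{-i(0)(0.7151)} = -0.092715+0.093476i

Re=-0.0927 Im=0.0935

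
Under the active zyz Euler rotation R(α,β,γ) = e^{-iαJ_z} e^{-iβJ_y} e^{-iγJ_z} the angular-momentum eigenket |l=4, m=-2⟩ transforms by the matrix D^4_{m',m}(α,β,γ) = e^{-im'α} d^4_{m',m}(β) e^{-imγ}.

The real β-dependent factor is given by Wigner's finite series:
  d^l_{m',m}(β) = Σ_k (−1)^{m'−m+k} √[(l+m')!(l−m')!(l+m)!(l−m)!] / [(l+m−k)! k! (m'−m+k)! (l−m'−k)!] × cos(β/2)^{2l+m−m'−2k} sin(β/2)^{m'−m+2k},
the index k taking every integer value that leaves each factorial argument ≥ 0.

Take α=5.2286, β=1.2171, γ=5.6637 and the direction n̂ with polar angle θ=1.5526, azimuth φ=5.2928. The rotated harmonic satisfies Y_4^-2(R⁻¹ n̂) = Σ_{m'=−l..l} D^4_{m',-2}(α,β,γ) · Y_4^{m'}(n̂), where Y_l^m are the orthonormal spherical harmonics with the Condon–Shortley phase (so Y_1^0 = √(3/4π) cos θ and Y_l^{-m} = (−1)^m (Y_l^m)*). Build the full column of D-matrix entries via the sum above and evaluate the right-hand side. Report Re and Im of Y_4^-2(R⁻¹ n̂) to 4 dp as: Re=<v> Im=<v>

Re=-0.0105 Im=-0.1952

Need the full column D^4_{m',-2} for m'=−4..4 at α=5.2286, β=1.2171, γ=5.6637.
cos(β/2)=0.820478, sin(β/2)=0.571678
d^4_{-4,-2}: single k=2 term ⇒ +0.527574;  D = +0.357651+0.387841i
d^4_{-3,-2}: k∈[1..2] ⇒ +0.535407 -0.779785 = -0.244378;  D = +0.074471-0.232755i
d^4_{-2,-2}: k∈[0..2] ⇒ +0.205369 -1.196426 +0.726049 = -0.265008;  D = +0.259376-0.054349i
d^4_{-1,-2}: k∈[0..2] ⇒ -0.607094 +1.473655 -0.476952 = +0.389609;  D = -0.257710-0.292200i
d^4_{0,-2}: k∈[0..2] ⇒ +0.945858 -1.224516 +0.222928 = -0.055730;  D = -0.018155+0.052690i
d^4_{1,-2}: k∈[0..2] ⇒ -0.982436 +0.715427 -0.069465 = -0.336474;  D = -0.330770+0.061690i
d^4_{2,-2}: k∈[0..2] ⇒ +0.726049 -0.281985 +0.011408 = +0.455472;  D = +0.293631+0.348189i
d^4_{3,-2}: k∈[0..1] ⇒ -0.378569 +0.061262 = -0.317306;  D = +0.109992-0.297633i
d^4_{4,-2}: single k=0 term ⇒ +0.124344;  D = -0.122711+0.020083i
Y_4^{m'}(θ=1.5526,φ=5.2928) and Σ D·Y over m':
  (+0.3577+0.3878i)·(-0.3017-0.3233i)  (+0.0745-0.2328i)·(-0.0224+0.0039i)  (+0.2594-0.0543i)·(+0.1330-0.3060i)  (-0.2577-0.2922i)·(-0.0141-0.0216i)  (-0.0182+0.0527i)·(+0.3163+0.0000i)  (-0.3308+0.0617i)·(+0.0141-0.0216i)  (+0.2936+0.3482i)·(+0.1330+0.3060i)  (+0.1100-0.2976i)·(+0.0224+0.0039i)  (-0.1227+0.0201i)·(-0.3017+0.3233i)
Y_4^-2(R⁻¹ n̂) = -0.010517-0.195210i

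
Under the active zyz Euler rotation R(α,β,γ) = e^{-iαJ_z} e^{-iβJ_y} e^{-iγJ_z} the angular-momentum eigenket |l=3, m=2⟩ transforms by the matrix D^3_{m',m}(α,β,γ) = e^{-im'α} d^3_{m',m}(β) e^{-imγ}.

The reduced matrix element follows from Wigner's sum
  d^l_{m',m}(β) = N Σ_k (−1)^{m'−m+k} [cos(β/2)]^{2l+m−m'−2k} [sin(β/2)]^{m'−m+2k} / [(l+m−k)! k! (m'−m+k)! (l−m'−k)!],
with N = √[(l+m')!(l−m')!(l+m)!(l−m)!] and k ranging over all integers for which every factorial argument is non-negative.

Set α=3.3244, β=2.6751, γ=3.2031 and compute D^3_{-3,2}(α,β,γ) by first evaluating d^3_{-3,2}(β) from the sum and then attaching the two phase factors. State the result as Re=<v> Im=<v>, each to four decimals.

First d^3_{-3,2}(β=2.6751), then the phase factors e^{-i(-3)α} and e^{-i(2)γ}:
Half-angle: c=0.231137, s=0.972921. N=√(1·720·120·1)=293.938769
Admissible k: 5..5 (factorial args all ≥0)
  k=5: (−1)^0·293.9388/(120)·0.2311^1·0.9729^5 = +0.493553
d^3_{-3,2}(2.6751) = +0.493553
D = (-0.853348-0.521341i)·(+0.493553)·(+0.992443-0.122705i) = -0.449563-0.203685i

Re=-0.4496 Im=-0.2037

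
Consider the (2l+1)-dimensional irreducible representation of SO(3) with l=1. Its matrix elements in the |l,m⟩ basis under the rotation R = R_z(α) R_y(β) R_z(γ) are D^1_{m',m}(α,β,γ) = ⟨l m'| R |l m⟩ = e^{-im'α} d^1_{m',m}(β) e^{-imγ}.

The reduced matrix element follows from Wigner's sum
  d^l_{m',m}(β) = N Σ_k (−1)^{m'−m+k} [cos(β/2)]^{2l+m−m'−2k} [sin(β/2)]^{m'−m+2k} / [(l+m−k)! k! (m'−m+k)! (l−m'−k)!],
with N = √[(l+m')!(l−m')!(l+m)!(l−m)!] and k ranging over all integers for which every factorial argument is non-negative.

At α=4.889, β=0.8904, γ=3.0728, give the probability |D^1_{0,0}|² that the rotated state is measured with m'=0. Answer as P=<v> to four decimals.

P=0.3958

First d^1_{0,0}(β=0.8904), then the phase factors e^{-i(0)α} and e^{-i(0)γ}:
With c≡cos(β/2)=0.902525 and s≡sin(β/2)=0.430638, N=[1·1·1·1]^{1/2}=1.000000
k∈{0,1} keeps every argument non-negative
  k=0: (−1)^0·1.0000/(1)·0.9025^2·0.4306^0 = +0.814551
  k=1: (−1)^1·1.0000/(1)·0.9025^0·0.4306^2 = -0.185449
d^1_{0,0}(0.8904) = +0.814551 -0.185449 = +0.629101
|D^1_{0,0}|² = |d^1_{0,0}(β)|² = (+0.629101)² = 0.395768 (the z-rotation phases have unit modulus)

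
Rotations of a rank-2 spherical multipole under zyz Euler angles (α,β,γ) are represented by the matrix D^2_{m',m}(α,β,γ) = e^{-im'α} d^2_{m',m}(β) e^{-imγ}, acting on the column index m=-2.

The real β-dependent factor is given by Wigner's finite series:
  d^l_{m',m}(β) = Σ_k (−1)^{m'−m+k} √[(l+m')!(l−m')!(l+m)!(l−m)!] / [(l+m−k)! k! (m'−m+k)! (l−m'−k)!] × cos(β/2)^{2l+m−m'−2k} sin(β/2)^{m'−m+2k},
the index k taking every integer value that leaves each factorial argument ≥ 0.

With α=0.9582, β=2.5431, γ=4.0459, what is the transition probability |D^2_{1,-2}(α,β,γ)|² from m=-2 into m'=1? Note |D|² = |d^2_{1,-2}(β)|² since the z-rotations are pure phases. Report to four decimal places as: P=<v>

P=0.2646

Split into d^2_{1,-2}(β=2.5431) × two z-phases.
c=cos(2.5431/2)=0.294800, s=sin(2.5431/2)=0.955559; N=√[6·1·1·24]=12.000000
k∈{0} keeps every argument non-negative
  k=0: (−1)^3·12.0000/(6)·0.2948^1·0.9556^3 = -0.514434
d^2_{1,-2}(2.5431) = -0.514434
|D^2_{1,-2}|² = |d^2_{1,-2}(β)|² = (-0.514434)² = 0.264643 (the z-rotation phases have unit modulus)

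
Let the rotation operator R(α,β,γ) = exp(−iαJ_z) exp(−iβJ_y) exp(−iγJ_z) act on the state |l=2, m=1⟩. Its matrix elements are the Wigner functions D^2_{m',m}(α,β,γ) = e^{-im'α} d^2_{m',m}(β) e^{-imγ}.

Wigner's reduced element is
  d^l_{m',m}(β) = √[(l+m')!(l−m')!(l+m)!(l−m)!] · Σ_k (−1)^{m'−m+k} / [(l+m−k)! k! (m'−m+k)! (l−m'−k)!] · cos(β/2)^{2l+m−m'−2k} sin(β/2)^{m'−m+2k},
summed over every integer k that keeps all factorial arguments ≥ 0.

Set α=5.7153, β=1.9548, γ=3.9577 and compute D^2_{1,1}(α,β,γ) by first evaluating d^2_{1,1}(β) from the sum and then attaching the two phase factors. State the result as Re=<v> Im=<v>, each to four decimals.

Re=0.5302 Im=-0.1344

Split into d^2_{1,1}(β=1.9548) × two z-phases.
Half-angle: c=0.559180, s=0.829046. N=√(6·1·6·1)=6.000000
k: max(0,(1)−(1))=0 … min(2+(1),2−(1))=1
  k=0: (−1)^0·6.0000/(6)·0.5592^4·0.8290^0 = +0.097770
  k=1: (−1)^1·6.0000/(2)·0.5592^2·0.8290^2 = -0.644736
d^2_{1,1}(1.9548) = +0.097770 -0.644736 = -0.546966
Attach z-rotation phases: D = e^{-i(1)(5.7153)}·(-0.546966)·e^{-i(1)(3.9577)} = +0.530202-0.134379i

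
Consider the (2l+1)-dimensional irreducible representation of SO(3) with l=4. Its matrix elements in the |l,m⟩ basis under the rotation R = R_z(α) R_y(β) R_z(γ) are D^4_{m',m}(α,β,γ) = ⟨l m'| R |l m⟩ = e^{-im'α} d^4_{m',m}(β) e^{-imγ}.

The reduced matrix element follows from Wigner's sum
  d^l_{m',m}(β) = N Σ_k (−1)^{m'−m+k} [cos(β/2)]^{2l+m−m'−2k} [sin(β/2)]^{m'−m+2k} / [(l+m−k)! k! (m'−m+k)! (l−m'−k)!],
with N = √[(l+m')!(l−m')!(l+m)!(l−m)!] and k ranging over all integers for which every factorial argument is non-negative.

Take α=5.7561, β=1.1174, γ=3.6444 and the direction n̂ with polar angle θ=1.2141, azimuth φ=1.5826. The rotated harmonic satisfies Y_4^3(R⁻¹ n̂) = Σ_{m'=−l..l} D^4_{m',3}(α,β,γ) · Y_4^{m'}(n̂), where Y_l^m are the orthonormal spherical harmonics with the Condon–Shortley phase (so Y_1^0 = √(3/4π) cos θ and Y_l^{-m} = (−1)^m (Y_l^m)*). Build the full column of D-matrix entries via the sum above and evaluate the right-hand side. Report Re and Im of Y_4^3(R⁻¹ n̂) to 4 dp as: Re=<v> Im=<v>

Re=-0.0692 Im=0.3017

Need the full column D^4_{m',3} for m'=−4..4 at α=5.7561, β=1.1174, γ=3.6444.
cos(β/2)=0.847945, sin(β/2)=0.530084
d^4_{-4,3}: single k=7 term ⇒ +0.028205;  D = +0.025080-0.012904i
d^4_{-3,3}: k∈[6..7] ⇒ +0.111661 -0.006234 = +0.105428;  D = +0.105285+0.005471i
d^4_{-2,3}: k∈[5..6] ⇒ +0.286426 -0.037312 = +0.249115;  D = +0.208511+0.136312i
d^4_{-1,3}: k∈[4..5] ⇒ +0.539970 -0.126612 = +0.413358;  D = +0.185252+0.369522i
d^4_{0,3}: k∈[3..4] ⇒ +0.772569 -0.301920 = +0.470649;  D = -0.029337+0.469734i
d^4_{1,3}: k∈[2..3] ⇒ +0.829022 -0.539970 = +0.289052;  D = -0.160688+0.240272i
d^4_{2,3}: k∈[1..2] ⇒ +0.625148 -0.732923 = -0.107776;  D = +0.096846-0.047291i
d^4_{3,3}: k∈[0..1] ⇒ +0.267264 -0.731129 = -0.463864;  D = +0.462634+0.033755i
d^4_{4,3}: single k=0 term ⇒ -0.472567;  D = +0.390048+0.266800i
Y_4^{m'}(θ=1.2141,φ=1.5826) and Σ D·Y over m':
  (+0.0251-0.0129i)·(+0.3408-0.0161i)  (+0.1053+0.0055i)·(+0.0127+0.3594i)  (+0.2085+0.1363i)·(+0.0430-0.0010i)  (+0.1853+0.3695i)·(+0.0039+0.3322i)  (-0.0293+0.4697i)·(-0.0145+0.0000i)  (-0.1607+0.2403i)·(-0.0039+0.3322i)  (+0.0968-0.0473i)·(+0.0430+0.0010i)  (+0.4626+0.0338i)·(-0.0127+0.3594i)  (+0.3900+0.2668i)·(+0.3408+0.0161i)
Y_4^3(R⁻¹ n̂) = -0.069162+0.301706i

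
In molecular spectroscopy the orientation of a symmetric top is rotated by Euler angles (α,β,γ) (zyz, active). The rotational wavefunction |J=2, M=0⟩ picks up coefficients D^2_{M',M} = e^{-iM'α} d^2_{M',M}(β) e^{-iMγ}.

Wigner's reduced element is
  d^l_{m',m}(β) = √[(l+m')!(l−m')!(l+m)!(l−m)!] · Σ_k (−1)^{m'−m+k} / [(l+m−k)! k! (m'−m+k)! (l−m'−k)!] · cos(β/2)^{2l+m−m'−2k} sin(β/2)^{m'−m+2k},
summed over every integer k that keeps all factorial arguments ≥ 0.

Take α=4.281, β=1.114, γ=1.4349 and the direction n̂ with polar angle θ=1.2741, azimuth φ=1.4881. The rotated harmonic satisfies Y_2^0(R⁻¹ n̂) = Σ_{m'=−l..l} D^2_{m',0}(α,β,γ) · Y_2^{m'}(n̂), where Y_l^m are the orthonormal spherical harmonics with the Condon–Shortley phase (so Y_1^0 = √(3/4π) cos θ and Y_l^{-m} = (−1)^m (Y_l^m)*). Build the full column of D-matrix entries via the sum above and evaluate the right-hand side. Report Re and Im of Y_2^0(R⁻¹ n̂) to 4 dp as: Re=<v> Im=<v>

Re=0.1191 Im=0.0000

Need the full column D^2_{m',0} for m'=−2..2 at α=4.281, β=1.114, γ=1.4349.
cos(β/2)=0.848845, sin(β/2)=0.528642
d^2_{-2,0}: single k=2 term ⇒ +0.493237;  D = -0.320767+0.374689i
d^2_{-1,0}: k∈[1..2] ⇒ +0.791995 -0.307177 = +0.484817;  D = -0.202718-0.440401i
d^2_{0,0}: k∈[0..2] ⇒ +0.519174 -0.805453 +0.078099 = -0.208179;  D = -0.208179+0.000000i
d^2_{1,0}: k∈[0..1] ⇒ -0.791995 +0.307177 = -0.484817;  D = +0.202718-0.440401i
d^2_{2,0}: single k=0 term ⇒ +0.493237;  D = -0.320767-0.374689i
Y_2^{m'}(θ=1.2741,φ=1.4881) and Σ D·Y over m':
  (-0.3208+0.3747i)·(-0.3484-0.0582i)  (-0.2027-0.4404i)·(+0.0178-0.2153i)  (-0.2082+0.0000i)·(-0.2345+0.0000i)  (+0.2027-0.4404i)·(-0.0178-0.2153i)  (-0.3208-0.3747i)·(-0.3484+0.0582i)
Y_2^0(R⁻¹ n̂) = +0.119106+0.000000i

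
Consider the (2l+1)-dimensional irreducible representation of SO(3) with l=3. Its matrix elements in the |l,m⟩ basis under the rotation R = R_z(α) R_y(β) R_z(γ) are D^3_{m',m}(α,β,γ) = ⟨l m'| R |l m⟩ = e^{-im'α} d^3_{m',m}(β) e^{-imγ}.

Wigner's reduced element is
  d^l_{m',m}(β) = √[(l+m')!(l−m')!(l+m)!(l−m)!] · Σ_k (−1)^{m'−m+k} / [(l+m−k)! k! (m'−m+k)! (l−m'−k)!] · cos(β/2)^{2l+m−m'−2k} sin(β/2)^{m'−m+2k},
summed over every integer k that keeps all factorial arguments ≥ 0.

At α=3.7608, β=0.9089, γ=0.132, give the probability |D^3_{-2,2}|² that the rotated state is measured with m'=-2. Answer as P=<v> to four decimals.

P=0.0204

D^3_{-2,2}(3.7608,0.9089,0.132) = e^{-i·-2·3.7608}·d^3_{-2,2}(0.9089)·e^{-i·2·0.132}. Compute d first:
Half-angle: c=0.898503, s=0.438968. N=√(1·120·120·1)=120.000000
The bounds max(0,m−m')=4 and min(l+m,l−m')=5 give 2 terms
  k=4: (−1)^0·120.0000/(24)·0.8985^2·0.4390^4 = +0.149879
  k=5: (−1)^1·120.0000/(120)·0.8985^0·0.4390^6 = -0.007155
d^3_{-2,2}(0.9089) = +0.149879 -0.007155 = +0.142724
|D^3_{-2,2}|² = |d^3_{-2,2}(β)|² = (+0.142724)² = 0.020370 (the z-rotation phases have unit modulus)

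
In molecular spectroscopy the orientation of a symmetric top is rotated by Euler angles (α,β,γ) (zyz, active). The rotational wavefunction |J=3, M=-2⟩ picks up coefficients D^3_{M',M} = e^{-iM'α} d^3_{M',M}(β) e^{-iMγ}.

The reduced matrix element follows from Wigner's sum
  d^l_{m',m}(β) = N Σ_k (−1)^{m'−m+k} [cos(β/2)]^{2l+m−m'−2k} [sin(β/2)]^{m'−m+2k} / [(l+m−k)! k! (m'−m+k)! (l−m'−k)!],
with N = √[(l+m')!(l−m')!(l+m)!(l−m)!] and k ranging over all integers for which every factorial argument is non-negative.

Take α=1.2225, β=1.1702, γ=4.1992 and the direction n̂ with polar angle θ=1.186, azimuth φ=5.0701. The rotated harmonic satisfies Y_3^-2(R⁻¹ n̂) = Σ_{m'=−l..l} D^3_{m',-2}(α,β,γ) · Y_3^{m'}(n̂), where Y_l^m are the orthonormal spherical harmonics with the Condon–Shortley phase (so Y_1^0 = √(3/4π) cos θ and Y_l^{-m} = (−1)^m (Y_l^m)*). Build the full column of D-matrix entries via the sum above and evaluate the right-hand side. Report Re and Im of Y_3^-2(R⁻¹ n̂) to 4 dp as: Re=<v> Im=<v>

Re=-0.3220 Im=-0.2092

Need the full column D^3_{m',-2} for m'=−3..3 at α=1.2225, β=1.1702, γ=4.1992.
cos(β/2)=0.833657, sin(β/2)=0.552283
d^3_{-3,-2}: single k=1 term ⇒ +0.544721;  D = +0.477914-0.261378i
d^3_{-2,-2}: k∈[0..1] ⇒ +0.335679 -0.736618 = -0.400939;  D = +0.060777+0.396306i
d^3_{-1,-2}: k∈[0..1] ⇒ -0.703231 +0.617272 = -0.085959;  D = +0.084312+0.016751i
d^3_{0,-2}: k∈[0..1] ⇒ +0.806925 -0.354145 = +0.452779;  D = -0.234504+0.387321i
d^3_{1,-2}: k∈[0..1] ⇒ -0.617272 +0.135455 = -0.481817;  D = -0.302244-0.375228i
d^3_{2,-2}: k∈[0..1] ⇒ +0.323289 -0.028377 = +0.294912;  D = +0.279019-0.095504i
d^3_{3,-2}: single k=0 term ⇒ -0.104923;  D = -0.001942+0.104905i
Y_3^{m'}(θ=1.186,φ=5.0701) and Σ D·Y over m':
  (+0.4779-0.2614i)·(-0.2919-0.1586i)  (+0.0608+0.3963i)·(-0.2488+0.2162i)  (+0.0843+0.0168i)·(-0.0310-0.0829i)  (-0.2345+0.3873i)·(-0.3216+0.0000i)  (-0.3022-0.3752i)·(+0.0310-0.0829i)  (+0.2790-0.0955i)·(-0.2488-0.2162i)  (-0.0019+0.1049i)·(+0.2919-0.1586i)
Y_3^-2(R⁻¹ n̂) = -0.322042-0.209189i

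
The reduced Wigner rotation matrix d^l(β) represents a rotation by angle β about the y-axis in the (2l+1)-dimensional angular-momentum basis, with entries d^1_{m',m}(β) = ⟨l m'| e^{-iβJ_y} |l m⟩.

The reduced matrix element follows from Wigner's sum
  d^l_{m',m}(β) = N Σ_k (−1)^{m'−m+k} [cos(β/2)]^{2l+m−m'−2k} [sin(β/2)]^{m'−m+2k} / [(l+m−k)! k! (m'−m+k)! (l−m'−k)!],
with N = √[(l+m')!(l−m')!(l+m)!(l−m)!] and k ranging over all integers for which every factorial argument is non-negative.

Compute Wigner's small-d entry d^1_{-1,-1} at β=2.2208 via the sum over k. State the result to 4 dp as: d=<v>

d^1_{-1,-1}(β=2.2208) via Wigner's sum:
Half-angle: c=0.444303, s=0.895876. N=√(1·2·1·2)=2.000000
k∈{0} keeps every argument non-negative
  k=0: (−1)^0·2.0000/(2)·0.4443^2·0.8959^0 = +0.197405
d^1_{-1,-1}(2.2208) = +0.197405

d=0.1974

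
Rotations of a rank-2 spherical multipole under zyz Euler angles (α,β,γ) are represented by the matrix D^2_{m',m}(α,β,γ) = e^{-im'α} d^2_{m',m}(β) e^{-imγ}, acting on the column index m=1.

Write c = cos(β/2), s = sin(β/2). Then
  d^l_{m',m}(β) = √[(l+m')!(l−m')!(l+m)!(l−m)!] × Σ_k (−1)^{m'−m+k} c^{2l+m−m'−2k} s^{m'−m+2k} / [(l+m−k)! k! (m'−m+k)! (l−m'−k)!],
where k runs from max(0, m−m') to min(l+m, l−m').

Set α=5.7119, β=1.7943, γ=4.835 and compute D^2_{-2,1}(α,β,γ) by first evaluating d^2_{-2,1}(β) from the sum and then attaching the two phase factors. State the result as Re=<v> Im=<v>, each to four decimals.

Re=0.5680 Im=0.1792

First d^2_{-2,1}(β=1.7943), then the phase factors e^{-i(-2)α} and e^{-i(1)γ}:
Half-angle: c=0.623840, s=0.781552. N=√(1·24·6·1)=12.000000
k: max(0,(1)−(-2))=3 … min(2+(1),2−(-2))=3
  k=3: (−1)^0·12.0000/(6)·0.6238^1·0.7816^3 = +0.595631
d^2_{-2,1}(1.7943) = +0.595631
Phases: e^{-i·(-2)·5.7119}=+0.415257-0.909704i, e^{-i·(1)·4.835}=+0.122304+0.992493i ⇒ D=+0.568030+0.179213i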